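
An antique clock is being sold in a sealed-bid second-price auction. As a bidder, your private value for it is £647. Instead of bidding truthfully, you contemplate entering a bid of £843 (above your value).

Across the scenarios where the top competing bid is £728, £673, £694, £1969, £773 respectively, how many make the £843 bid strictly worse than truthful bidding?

The deviation hurts exactly when the highest competing bid lies strictly between £647 and £843 — overbidding then wins at a price above your value.
£728: inside the interval → strictly worse (loss £81).
£673: inside the interval → strictly worse (loss £26).
£694: inside the interval → strictly worse (loss £47).
£1969: above both → same outcome either way.
£773: inside the interval → strictly worse (loss £126).
Count: 4.

4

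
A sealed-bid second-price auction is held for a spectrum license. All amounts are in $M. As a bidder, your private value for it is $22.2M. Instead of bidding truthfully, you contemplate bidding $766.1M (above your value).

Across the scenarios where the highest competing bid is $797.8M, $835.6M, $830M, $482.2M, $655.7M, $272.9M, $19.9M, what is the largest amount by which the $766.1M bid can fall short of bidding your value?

$797.8M: same outcome either way → loss $0M.
$835.6M: same outcome either way → loss $0M.
$830M: same outcome either way → loss $0M.
$482.2M: truthful gives $0M, deviation gives −$460M → loss $460M.
$655.7M: truthful gives $0M, deviation gives −$633.5M → loss $633.5M.
$272.9M: truthful gives $0M, deviation gives −$250.7M → loss $250.7M.
$19.9M: same outcome either way → loss $0M.
Maximum loss: $633.5M.

$633.5M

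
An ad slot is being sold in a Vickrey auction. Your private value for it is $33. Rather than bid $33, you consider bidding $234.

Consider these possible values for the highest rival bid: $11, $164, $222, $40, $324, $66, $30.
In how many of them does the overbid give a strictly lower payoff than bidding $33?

The deviation hurts exactly when the highest competing bid lies strictly between $33 and $234 — overbidding then wins at a price above your value.
$11: below both → same outcome either way.
$164: inside the interval → strictly worse (loss $131).
$222: inside the interval → strictly worse (loss $189).
$40: inside the interval → strictly worse (loss $7).
$324: above both → same outcome either way.
$66: inside the interval → strictly worse (loss $33).
$30: below both → same outcome either way.
Count: 4.

4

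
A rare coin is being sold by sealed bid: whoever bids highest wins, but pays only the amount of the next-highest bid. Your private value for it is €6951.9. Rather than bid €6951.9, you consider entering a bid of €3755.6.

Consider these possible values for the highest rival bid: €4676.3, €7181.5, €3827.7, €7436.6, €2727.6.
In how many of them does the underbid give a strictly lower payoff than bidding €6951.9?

2

The deviation hurts exactly when the highest competing bid lies strictly between €3755.6 and €6951.9 — underbidding then forfeits a profitable win.
€4676.3: inside the interval → strictly worse (loss €2275.6).
€7181.5: above both → same outcome either way.
€3827.7: inside the interval → strictly worse (loss €3124.2).
€7436.6: above both → same outcome either way.
€2727.6: below both → same outcome either way.
Count: 2.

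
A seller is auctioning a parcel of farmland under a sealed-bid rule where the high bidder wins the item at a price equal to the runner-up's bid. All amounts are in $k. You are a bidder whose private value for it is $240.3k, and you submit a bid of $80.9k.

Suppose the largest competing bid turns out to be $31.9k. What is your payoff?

$208.4k

Your bid $80.9k exceeds the highest competing bid $31.9k, so you win.
In a second-price auction the winner pays the second-highest bid, $31.9k.
Payoff = value − price = $240.3k − $31.9k = $208.4k.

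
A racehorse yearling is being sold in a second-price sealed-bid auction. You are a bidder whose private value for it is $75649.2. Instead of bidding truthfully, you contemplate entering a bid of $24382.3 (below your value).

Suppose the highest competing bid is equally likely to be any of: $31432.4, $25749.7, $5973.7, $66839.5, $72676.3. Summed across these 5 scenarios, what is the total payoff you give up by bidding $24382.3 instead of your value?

$105898.9

The deviation costs you only when the competing bid falls strictly between $24382.3 and $75649.2; elsewhere both bids give the same outcome.
$31432.4: truthful payoff $44216.8, deviation payoff $0 → loss $44216.8.
$25749.7: truthful payoff $49899.5, deviation payoff $0 → loss $49899.5.
$5973.7: outcomes coincide → loss $0.
$66839.5: truthful payoff $8809.7, deviation payoff $0 → loss $8809.7.
$72676.3: truthful payoff $2972.9, deviation payoff $0 → loss $2972.9.
Total loss = $44216.8 + $49899.5 + $8809.7 + $2972.9 = $105898.9.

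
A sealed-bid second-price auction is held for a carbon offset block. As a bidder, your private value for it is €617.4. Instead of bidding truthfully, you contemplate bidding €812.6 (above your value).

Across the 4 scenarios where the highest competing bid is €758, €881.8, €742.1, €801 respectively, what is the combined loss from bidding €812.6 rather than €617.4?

The deviation costs you only when the competing bid falls strictly between €617.4 and €812.6; elsewhere both bids give the same outcome.
€758: truthful payoff €0, deviation payoff −€140.6 → loss €140.6.
€881.8: outcomes coincide → loss €0.
€742.1: truthful payoff €0, deviation payoff −€124.7 → loss €124.7.
€801: truthful payoff €0, deviation payoff −€183.6 → loss €183.6.
Total loss = €140.6 + €124.7 + €183.6 = €448.9.

€448.9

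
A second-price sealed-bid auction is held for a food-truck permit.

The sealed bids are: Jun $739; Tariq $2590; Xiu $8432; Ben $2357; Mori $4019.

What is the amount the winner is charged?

Highest bid: Xiu at $8432, so Xiu wins.
Second-highest bid: Mori at $4019 — that is the price the winner pays.

$4019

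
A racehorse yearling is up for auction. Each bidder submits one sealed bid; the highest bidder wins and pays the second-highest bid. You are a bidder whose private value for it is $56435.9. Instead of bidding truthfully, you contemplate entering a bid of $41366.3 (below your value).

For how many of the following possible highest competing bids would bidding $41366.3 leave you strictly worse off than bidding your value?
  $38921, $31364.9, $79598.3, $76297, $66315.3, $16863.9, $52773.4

1

The deviation hurts exactly when the highest competing bid lies strictly between $41366.3 and $56435.9 — underbidding then forfeits a profitable win.
$38921: below both → same outcome either way.
$31364.9: below both → same outcome either way.
$79598.3: above both → same outcome either way.
$76297: above both → same outcome either way.
$66315.3: above both → same outcome either way.
$16863.9: below both → same outcome either way.
$52773.4: inside the interval → strictly worse (loss $3662.5).
Count: 1.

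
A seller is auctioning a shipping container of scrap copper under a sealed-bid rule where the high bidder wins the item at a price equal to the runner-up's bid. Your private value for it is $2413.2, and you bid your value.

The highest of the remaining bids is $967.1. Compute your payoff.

Your bid $2413.2 exceeds the highest competing bid $967.1, so you win.
In a second-price auction the winner pays the second-highest bid, $967.1.
Payoff = value − price = $2413.2 − $967.1 = $1446.1.

$1446.1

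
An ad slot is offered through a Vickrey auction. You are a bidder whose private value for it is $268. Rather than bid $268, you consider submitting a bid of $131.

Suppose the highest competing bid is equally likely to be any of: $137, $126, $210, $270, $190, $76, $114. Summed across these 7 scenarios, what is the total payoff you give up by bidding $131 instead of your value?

The deviation costs you only when the competing bid falls strictly between $131 and $268; elsewhere both bids give the same outcome.
$137: truthful payoff $131, deviation payoff $0 → loss $131.
$126: outcomes coincide → loss $0.
$210: truthful payoff $58, deviation payoff $0 → loss $58.
$270: outcomes coincide → loss $0.
$190: truthful payoff $78, deviation payoff $0 → loss $78.
$76: outcomes coincide → loss $0.
$114: outcomes coincide → loss $0.
Total loss = $131 + $58 + $78 = $267.
Because the price is fixed by the runner-up's bid, deviating from your value can only change a good outcome into a bad one — never the reverse.

$267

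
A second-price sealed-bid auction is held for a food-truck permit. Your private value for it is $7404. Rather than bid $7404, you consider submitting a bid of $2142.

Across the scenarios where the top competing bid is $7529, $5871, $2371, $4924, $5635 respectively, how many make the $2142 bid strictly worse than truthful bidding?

4

The deviation hurts exactly when the highest competing bid lies strictly between $2142 and $7404 — underbidding then forfeits a profitable win.
$7529: above both → same outcome either way.
$5871: inside the interval → strictly worse (loss $1533).
$2371: inside the interval → strictly worse (loss $5033).
$4924: inside the interval → strictly worse (loss $2480).
$5635: inside the interval → strictly worse (loss $1769).
Count: 4.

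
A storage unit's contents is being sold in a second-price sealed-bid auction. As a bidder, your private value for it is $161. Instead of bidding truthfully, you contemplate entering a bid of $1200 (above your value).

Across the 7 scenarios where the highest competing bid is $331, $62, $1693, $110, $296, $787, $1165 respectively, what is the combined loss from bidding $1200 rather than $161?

$1935

The deviation costs you only when the competing bid falls strictly between $161 and $1200; elsewhere both bids give the same outcome.
$331: truthful payoff $0, deviation payoff −$170 → loss $170.
$62: outcomes coincide → loss $0.
$1693: outcomes coincide → loss $0.
$110: outcomes coincide → loss $0.
$296: truthful payoff $0, deviation payoff −$135 → loss $135.
$787: truthful payoff $0, deviation payoff −$626 → loss $626.
$1165: truthful payoff $0, deviation payoff −$1004 → loss $1004.
Total loss = $170 + $135 + $626 + $1004 = $1935.
In a second-price auction your bid sets only whether you win, not what you pay, so bidding your true value is weakly dominant.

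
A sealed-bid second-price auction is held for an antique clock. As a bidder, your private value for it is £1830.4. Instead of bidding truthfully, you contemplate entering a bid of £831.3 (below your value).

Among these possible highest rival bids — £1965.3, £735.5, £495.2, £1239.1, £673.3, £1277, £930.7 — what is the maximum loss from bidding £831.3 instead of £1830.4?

£1965.3: same outcome either way → loss £0.
£735.5: same outcome either way → loss £0.
£495.2: same outcome either way → loss £0.
£1239.1: truthful gives £591.3, deviation gives £0 → loss £591.3.
£673.3: same outcome either way → loss £0.
£1277: truthful gives £553.4, deviation gives £0 → loss £553.4.
£930.7: truthful gives £899.7, deviation gives £0 → loss £899.7.
Maximum loss: £899.7.

£899.7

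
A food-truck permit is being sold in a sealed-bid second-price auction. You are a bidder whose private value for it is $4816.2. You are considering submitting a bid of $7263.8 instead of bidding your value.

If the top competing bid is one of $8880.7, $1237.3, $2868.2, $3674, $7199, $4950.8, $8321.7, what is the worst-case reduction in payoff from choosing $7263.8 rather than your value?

$2382.8

$8880.7: same outcome either way → loss $0.
$1237.3: same outcome either way → loss $0.
$2868.2: same outcome either way → loss $0.
$3674: same outcome either way → loss $0.
$7199: truthful gives $0, deviation gives −$2382.8 → loss $2382.8.
$4950.8: truthful gives $0, deviation gives −$134.6 → loss $134.6.
$8321.7: same outcome either way → loss $0.
Maximum loss: $2382.8.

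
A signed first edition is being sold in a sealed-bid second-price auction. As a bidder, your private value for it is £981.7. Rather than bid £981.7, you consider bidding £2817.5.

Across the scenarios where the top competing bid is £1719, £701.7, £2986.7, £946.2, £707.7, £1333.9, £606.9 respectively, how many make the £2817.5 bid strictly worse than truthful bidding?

2

The deviation hurts exactly when the highest competing bid lies strictly between £981.7 and £2817.5 — overbidding then wins at a price above your value.
£1719: inside the interval → strictly worse (loss £737.3).
£701.7: below both → same outcome either way.
£2986.7: above both → same outcome either way.
£946.2: below both → same outcome either way.
£707.7: below both → same outcome either way.
£1333.9: inside the interval → strictly worse (loss £352.2).
£606.9: below both → same outcome either way.
Count: 2.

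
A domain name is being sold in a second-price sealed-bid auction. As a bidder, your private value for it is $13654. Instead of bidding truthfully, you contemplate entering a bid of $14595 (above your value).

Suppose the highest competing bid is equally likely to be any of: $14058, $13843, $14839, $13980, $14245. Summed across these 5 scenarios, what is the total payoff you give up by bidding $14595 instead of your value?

$1510

The deviation costs you only when the competing bid falls strictly between $13654 and $14595; elsewhere both bids give the same outcome.
$14058: truthful payoff $0, deviation payoff −$404 → loss $404.
$13843: truthful payoff $0, deviation payoff −$189 → loss $189.
$14839: outcomes coincide → loss $0.
$13980: truthful payoff $0, deviation payoff −$326 → loss $326.
$14245: truthful payoff $0, deviation payoff −$591 → loss $591.
Total loss = $404 + $189 + $326 + $591 = $1510.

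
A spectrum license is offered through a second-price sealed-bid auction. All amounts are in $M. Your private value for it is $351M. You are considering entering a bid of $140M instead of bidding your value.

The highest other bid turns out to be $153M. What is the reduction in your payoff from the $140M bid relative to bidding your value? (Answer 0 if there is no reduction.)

$198M

Bidding your value $351M: you win (since $351M > $153M) and pay $153M. Payoff $198M.
Bidding $140M: you lose. Payoff $0M.
The competing bid $153M lies between your shaded bid and your value, so underbidding forfeits an item you could have won at a profitable price.
Loss from deviating = $198M − ($0M) = $198M.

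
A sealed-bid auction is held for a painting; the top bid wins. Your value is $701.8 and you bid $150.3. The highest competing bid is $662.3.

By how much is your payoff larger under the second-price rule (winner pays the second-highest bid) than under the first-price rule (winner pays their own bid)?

$0

Your bid $150.3 is below $662.3, so you lose under either rule.
Payoff is $0 in both cases; difference = $0.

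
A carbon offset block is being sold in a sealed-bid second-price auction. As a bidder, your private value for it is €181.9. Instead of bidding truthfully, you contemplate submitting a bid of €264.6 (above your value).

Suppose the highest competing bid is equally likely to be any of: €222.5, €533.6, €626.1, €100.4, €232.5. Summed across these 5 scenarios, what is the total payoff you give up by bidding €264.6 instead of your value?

€91.2

The deviation costs you only when the competing bid falls strictly between €181.9 and €264.6; elsewhere both bids give the same outcome.
€222.5: truthful payoff €0, deviation payoff −€40.6 → loss €40.6.
€533.6: outcomes coincide → loss €0.
€626.1: outcomes coincide → loss €0.
€100.4: outcomes coincide → loss €0.
€232.5: truthful payoff €0, deviation payoff −€50.6 → loss €50.6.
Total loss = €40.6 + €50.6 = €91.2.
Because the price is fixed by the runner-up's bid, deviating from your value can only change a good outcome into a bad one — never the reverse.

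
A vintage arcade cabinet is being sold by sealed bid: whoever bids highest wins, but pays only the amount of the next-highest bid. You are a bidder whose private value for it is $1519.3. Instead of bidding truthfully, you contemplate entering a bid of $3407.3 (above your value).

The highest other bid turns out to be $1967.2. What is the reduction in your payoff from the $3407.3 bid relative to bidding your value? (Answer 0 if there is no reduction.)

Bidding your value $1519.3: you lose (since $1519.3 < $1967.2). Payoff $0.
Bidding $3407.3: you win and pay $1967.2. Payoff $1519.3 − $1967.2 = −$447.9.
The competing bid $1967.2 lies between your value and your inflated bid, so overbidding wins an item priced above your value.
Loss from deviating = $0 − (−$447.9) = $447.9.
Truthful bidding weakly dominates here: raising your bid can only win items priced above your value, and lowering it can only forfeit items priced below.

$447.9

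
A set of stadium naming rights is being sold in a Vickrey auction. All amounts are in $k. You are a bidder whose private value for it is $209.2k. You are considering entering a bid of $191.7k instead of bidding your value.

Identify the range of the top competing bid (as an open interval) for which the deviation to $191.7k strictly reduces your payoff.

If the competing bid is below $191.7k, both bids win at the same price — no difference.
If it is above $209.2k, both bids lose — no difference.
If it lies strictly between $191.7k and $209.2k, bidding your value wins at a price below your value (positive payoff) while bidding $191.7k loses (payoff 0).
So the deviation strictly hurts on the open interval ($191.7k, $209.2k).
In a second-price auction your bid sets only whether you win, not what you pay, so bidding your true value is weakly dominant.

($191.7k, $209.2k)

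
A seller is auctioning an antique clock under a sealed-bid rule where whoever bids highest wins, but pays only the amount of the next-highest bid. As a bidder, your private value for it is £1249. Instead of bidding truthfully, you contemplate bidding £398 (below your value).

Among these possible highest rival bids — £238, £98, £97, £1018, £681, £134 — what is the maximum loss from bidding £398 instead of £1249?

£238: same outcome either way → loss £0.
£98: same outcome either way → loss £0.
£97: same outcome either way → loss £0.
£1018: truthful gives £231, deviation gives £0 → loss £231.
£681: truthful gives £568, deviation gives £0 → loss £568.
£134: same outcome either way → loss £0.
Maximum loss: £568.

£568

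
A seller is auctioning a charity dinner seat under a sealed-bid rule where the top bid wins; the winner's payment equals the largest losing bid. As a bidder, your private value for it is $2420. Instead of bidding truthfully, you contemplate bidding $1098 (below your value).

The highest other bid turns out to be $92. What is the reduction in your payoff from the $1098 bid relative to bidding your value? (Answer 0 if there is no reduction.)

$0

Bidding your value $2420: you win (since $2420 > $92) and pay $92. Payoff $2328.
Bidding $1098: you win and pay $92. Payoff $2420 − $92 = $2328.
Difference = $2328 − $2328 = $0; both bids lead to the same outcome because the competing bid is below both your value and your alternative bid.
In a second-price auction your bid sets only whether you win, not what you pay, so bidding your true value is weakly dominant.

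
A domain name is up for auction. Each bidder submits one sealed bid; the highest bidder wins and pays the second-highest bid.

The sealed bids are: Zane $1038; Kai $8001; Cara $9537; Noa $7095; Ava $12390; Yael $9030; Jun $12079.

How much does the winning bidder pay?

$12079

Highest bid: Ava at $12390, so Ava wins.
Second-highest bid: Jun at $12079 — that is the price the winner pays.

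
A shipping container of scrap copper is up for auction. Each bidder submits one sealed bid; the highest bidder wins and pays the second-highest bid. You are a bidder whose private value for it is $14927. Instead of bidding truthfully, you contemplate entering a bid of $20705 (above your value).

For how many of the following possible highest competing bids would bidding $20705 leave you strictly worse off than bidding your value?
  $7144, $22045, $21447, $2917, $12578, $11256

The deviation hurts exactly when the highest competing bid lies strictly between $14927 and $20705 — overbidding then wins at a price above your value.
$7144: below both → same outcome either way.
$22045: above both → same outcome either way.
$21447: above both → same outcome either way.
$2917: below both → same outcome either way.
$12578: below both → same outcome either way.
$11256: below both → same outcome either way.
Count: 0.

0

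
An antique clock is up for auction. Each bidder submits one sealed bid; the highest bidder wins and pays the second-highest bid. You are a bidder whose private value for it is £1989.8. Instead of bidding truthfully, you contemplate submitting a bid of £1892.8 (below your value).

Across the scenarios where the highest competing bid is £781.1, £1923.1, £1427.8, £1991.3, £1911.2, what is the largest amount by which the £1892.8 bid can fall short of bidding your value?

£781.1: same outcome either way → loss £0.
£1923.1: truthful gives £66.7, deviation gives £0 → loss £66.7.
£1427.8: same outcome either way → loss £0.
£1991.3: same outcome either way → loss £0.
£1911.2: truthful gives £78.6, deviation gives £0 → loss £78.6.
Maximum loss: £78.6.

£78.6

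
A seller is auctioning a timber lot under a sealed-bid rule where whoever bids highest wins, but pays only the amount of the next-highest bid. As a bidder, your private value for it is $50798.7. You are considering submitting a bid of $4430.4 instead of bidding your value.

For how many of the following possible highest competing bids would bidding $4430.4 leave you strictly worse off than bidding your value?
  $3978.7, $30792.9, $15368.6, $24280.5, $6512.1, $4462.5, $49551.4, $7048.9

The deviation hurts exactly when the highest competing bid lies strictly between $4430.4 and $50798.7 — underbidding then forfeits a profitable win.
$3978.7: below both → same outcome either way.
$30792.9: inside the interval → strictly worse (loss $20005.8).
$15368.6: inside the interval → strictly worse (loss $35430.1).
$24280.5: inside the interval → strictly worse (loss $26518.2).
$6512.1: inside the interval → strictly worse (loss $44286.6).
$4462.5: inside the interval → strictly worse (loss $46336.2).
$49551.4: inside the interval → strictly worse (loss $1247.3).
$7048.9: inside the interval → strictly worse (loss $43749.8).
Count: 7.

7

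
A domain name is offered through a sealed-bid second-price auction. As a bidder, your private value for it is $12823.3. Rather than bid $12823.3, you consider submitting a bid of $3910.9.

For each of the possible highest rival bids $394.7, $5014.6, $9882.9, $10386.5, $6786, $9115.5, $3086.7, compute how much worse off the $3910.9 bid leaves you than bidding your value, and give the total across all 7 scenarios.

$22931

The deviation costs you only when the competing bid falls strictly between $3910.9 and $12823.3; elsewhere both bids give the same outcome.
$394.7: outcomes coincide → loss $0.
$5014.6: truthful payoff $7808.7, deviation payoff $0 → loss $7808.7.
$9882.9: truthful payoff $2940.4, deviation payoff $0 → loss $2940.4.
$10386.5: truthful payoff $2436.8, deviation payoff $0 → loss $2436.8.
$6786: truthful payoff $6037.3, deviation payoff $0 → loss $6037.3.
$9115.5: truthful payoff $3707.8, deviation payoff $0 → loss $3707.8.
$3086.7: outcomes coincide → loss $0.
Total loss = $7808.7 + $2940.4 + $2436.8 + $6037.3 + $3707.8 = $22931.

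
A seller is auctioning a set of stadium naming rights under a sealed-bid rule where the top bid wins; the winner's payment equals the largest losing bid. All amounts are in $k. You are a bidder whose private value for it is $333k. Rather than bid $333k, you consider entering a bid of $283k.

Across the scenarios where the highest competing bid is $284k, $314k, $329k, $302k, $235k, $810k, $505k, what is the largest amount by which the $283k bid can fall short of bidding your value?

$49k

$284k: truthful gives $49k, deviation gives $0k → loss $49k.
$314k: truthful gives $19k, deviation gives $0k → loss $19k.
$329k: truthful gives $4k, deviation gives $0k → loss $4k.
$302k: truthful gives $31k, deviation gives $0k → loss $31k.
$235k: same outcome either way → loss $0k.
$810k: same outcome either way → loss $0k.
$505k: same outcome either way → loss $0k.
Maximum loss: $49k.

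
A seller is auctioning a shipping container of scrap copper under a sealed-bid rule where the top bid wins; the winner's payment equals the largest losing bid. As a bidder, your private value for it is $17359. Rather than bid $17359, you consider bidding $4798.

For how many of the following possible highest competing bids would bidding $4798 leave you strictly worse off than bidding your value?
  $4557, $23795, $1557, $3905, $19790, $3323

0

The deviation hurts exactly when the highest competing bid lies strictly between $4798 and $17359 — underbidding then forfeits a profitable win.
$4557: below both → same outcome either way.
$23795: above both → same outcome either way.
$1557: below both → same outcome either way.
$3905: below both → same outcome either way.
$19790: above both → same outcome either way.
$3323: below both → same outcome either way.
Count: 0.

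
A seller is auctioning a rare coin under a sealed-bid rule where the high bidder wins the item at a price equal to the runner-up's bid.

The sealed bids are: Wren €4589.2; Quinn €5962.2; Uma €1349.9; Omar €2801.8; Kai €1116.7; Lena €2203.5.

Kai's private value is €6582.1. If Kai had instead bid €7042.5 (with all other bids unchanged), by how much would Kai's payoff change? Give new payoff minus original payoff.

The highest bid among the other bidders is €5962.2; Kai's bid doesn't change that.
Original bid €1116.7: Kai is not highest (top rival bid is €5962.2); payoff €0.
Alternative bid €7042.5: Kai is highest, pays the top rival bid €5962.2; payoff €6582.1 − €5962.2 = €619.9.
Change in payoff = €619.9 − (€0) = €619.9.

€619.9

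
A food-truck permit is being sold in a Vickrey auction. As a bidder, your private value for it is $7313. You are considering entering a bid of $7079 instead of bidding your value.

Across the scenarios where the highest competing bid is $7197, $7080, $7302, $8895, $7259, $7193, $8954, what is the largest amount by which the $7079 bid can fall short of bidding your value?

$7197: truthful gives $116, deviation gives $0 → loss $116.
$7080: truthful gives $233, deviation gives $0 → loss $233.
$7302: truthful gives $11, deviation gives $0 → loss $11.
$8895: same outcome either way → loss $0.
$7259: truthful gives $54, deviation gives $0 → loss $54.
$7193: truthful gives $120, deviation gives $0 → loss $120.
$8954: same outcome either way → loss $0.
Maximum loss: $233.

$233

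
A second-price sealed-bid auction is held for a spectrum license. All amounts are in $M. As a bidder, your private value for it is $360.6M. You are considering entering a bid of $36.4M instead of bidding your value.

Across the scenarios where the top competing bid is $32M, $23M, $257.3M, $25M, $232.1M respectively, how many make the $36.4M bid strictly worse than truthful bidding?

2

The deviation hurts exactly when the highest competing bid lies strictly between $36.4M and $360.6M — underbidding then forfeits a profitable win.
$32M: below both → same outcome either way.
$23M: below both → same outcome either way.
$257.3M: inside the interval → strictly worse (loss $103.3M).
$25M: below both → same outcome either way.
$232.1M: inside the interval → strictly worse (loss $128.5M).
Count: 2.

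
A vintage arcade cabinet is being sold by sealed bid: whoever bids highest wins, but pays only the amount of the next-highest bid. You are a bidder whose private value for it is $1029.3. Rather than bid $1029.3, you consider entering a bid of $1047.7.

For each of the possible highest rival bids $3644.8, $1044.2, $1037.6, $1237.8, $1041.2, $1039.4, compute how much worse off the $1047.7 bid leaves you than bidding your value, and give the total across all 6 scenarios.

$45.2

The deviation costs you only when the competing bid falls strictly between $1029.3 and $1047.7; elsewhere both bids give the same outcome.
$3644.8: outcomes coincide → loss $0.
$1044.2: truthful payoff $0, deviation payoff −$14.9 → loss $14.9.
$1037.6: truthful payoff $0, deviation payoff −$8.3 → loss $8.3.
$1237.8: outcomes coincide → loss $0.
$1041.2: truthful payoff $0, deviation payoff −$11.9 → loss $11.9.
$1039.4: truthful payoff $0, deviation payoff −$10.1 → loss $10.1.
Total loss = $14.9 + $8.3 + $11.9 + $10.1 = $45.2.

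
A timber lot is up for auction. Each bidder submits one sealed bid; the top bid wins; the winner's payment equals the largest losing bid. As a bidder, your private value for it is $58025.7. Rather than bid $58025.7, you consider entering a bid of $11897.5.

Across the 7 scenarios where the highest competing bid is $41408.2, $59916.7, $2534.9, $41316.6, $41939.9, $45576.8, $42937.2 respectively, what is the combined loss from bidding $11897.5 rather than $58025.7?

$76949.8

The deviation costs you only when the competing bid falls strictly between $11897.5 and $58025.7; elsewhere both bids give the same outcome.
$41408.2: truthful payoff $16617.5, deviation payoff $0 → loss $16617.5.
$59916.7: outcomes coincide → loss $0.
$2534.9: outcomes coincide → loss $0.
$41316.6: truthful payoff $16709.1, deviation payoff $0 → loss $16709.1.
$41939.9: truthful payoff $16085.8, deviation payoff $0 → loss $16085.8.
$45576.8: truthful payoff $12448.9, deviation payoff $0 → loss $12448.9.
$42937.2: truthful payoff $15088.5, deviation payoff $0 → loss $15088.5.
Total loss = $16617.5 + $16709.1 + $16085.8 + $12448.9 + $15088.5 = $76949.8.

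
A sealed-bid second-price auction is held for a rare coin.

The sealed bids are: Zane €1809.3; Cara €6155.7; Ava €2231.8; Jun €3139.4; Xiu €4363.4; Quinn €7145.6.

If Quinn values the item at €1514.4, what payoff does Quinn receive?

−€4641.3

Highest bid: Quinn at €7145.6, so Quinn wins.
Second-highest bid: Cara at €6155.7 — that is the price the winner pays.
Quinn's payoff = value − price = €1514.4 − €6155.7 = −€4641.3.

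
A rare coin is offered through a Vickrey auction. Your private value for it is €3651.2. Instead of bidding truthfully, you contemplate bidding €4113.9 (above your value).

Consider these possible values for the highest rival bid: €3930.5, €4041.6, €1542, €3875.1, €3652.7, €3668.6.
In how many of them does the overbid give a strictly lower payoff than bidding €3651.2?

The deviation hurts exactly when the highest competing bid lies strictly between €3651.2 and €4113.9 — overbidding then wins at a price above your value.
€3930.5: inside the interval → strictly worse (loss €279.3).
€4041.6: inside the interval → strictly worse (loss €390.4).
€1542: below both → same outcome either way.
€3875.1: inside the interval → strictly worse (loss €223.9).
€3652.7: inside the interval → strictly worse (loss €1.5).
€3668.6: inside the interval → strictly worse (loss €17.4).
Count: 5.

5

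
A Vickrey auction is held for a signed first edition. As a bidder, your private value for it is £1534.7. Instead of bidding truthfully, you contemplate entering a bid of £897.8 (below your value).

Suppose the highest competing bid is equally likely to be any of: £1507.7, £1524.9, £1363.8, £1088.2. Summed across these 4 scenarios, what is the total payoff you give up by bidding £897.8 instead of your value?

£654.2

The deviation costs you only when the competing bid falls strictly between £897.8 and £1534.7; elsewhere both bids give the same outcome.
£1507.7: truthful payoff £27, deviation payoff £0 → loss £27.
£1524.9: truthful payoff £9.8, deviation payoff £0 → loss £9.8.
£1363.8: truthful payoff £170.9, deviation payoff £0 → loss £170.9.
£1088.2: truthful payoff £446.5, deviation payoff £0 → loss £446.5.
Total loss = £27 + £9.8 + £170.9 + £446.5 = £654.2.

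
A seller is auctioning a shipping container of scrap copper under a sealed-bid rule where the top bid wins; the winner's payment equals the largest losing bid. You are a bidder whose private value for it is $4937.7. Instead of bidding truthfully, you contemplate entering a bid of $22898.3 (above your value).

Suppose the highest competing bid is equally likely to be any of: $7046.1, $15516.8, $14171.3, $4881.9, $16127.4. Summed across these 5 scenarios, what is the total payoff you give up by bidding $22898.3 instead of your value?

The deviation costs you only when the competing bid falls strictly between $4937.7 and $22898.3; elsewhere both bids give the same outcome.
$7046.1: truthful payoff $0, deviation payoff −$2108.4 → loss $2108.4.
$15516.8: truthful payoff $0, deviation payoff −$10579.1 → loss $10579.1.
$14171.3: truthful payoff $0, deviation payoff −$9233.6 → loss $9233.6.
$4881.9: outcomes coincide → loss $0.
$16127.4: truthful payoff $0, deviation payoff −$11189.7 → loss $11189.7.
Total loss = $2108.4 + $10579.1 + $9233.6 + $11189.7 = $33110.8.

$33110.8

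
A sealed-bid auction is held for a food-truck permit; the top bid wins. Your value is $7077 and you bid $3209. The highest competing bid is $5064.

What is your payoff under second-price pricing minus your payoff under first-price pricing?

Your bid $3209 is below $5064, so you lose under either rule.
Payoff is $0 in both cases; difference = $0.

$0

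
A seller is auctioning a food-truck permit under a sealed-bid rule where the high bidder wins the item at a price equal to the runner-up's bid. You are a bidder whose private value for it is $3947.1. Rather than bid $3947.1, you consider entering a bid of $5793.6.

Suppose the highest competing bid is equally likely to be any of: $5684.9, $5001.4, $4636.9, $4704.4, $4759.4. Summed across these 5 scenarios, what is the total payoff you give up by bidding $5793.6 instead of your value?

The deviation costs you only when the competing bid falls strictly between $3947.1 and $5793.6; elsewhere both bids give the same outcome.
$5684.9: truthful payoff $0, deviation payoff −$1737.8 → loss $1737.8.
$5001.4: truthful payoff $0, deviation payoff −$1054.3 → loss $1054.3.
$4636.9: truthful payoff $0, deviation payoff −$689.8 → loss $689.8.
$4704.4: truthful payoff $0, deviation payoff −$757.3 → loss $757.3.
$4759.4: truthful payoff $0, deviation payoff −$812.3 → loss $812.3.
Total loss = $1737.8 + $1054.3 + $689.8 + $757.3 + $812.3 = $5051.5.
Because the price is fixed by the runner-up's bid, deviating from your value can only change a good outcome into a bad one — never the reverse.

$5051.5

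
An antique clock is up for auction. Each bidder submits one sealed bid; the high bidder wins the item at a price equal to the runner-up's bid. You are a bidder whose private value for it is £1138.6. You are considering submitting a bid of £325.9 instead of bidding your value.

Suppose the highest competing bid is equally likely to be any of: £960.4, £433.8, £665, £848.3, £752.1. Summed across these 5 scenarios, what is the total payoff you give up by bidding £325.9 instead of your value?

The deviation costs you only when the competing bid falls strictly between £325.9 and £1138.6; elsewhere both bids give the same outcome.
£960.4: truthful payoff £178.2, deviation payoff £0 → loss £178.2.
£433.8: truthful payoff £704.8, deviation payoff £0 → loss £704.8.
£665: truthful payoff £473.6, deviation payoff £0 → loss £473.6.
£848.3: truthful payoff £290.3, deviation payoff £0 → loss £290.3.
£752.1: truthful payoff £386.5, deviation payoff £0 → loss £386.5.
Total loss = £178.2 + £704.8 + £473.6 + £290.3 + £386.5 = £2033.4.

£2033.4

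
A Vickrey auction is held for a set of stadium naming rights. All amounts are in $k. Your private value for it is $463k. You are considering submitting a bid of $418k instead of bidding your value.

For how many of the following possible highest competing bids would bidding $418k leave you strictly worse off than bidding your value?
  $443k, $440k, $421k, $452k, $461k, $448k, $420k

7

The deviation hurts exactly when the highest competing bid lies strictly between $418k and $463k — underbidding then forfeits a profitable win.
$443k: inside the interval → strictly worse (loss $20k).
$440k: inside the interval → strictly worse (loss $23k).
$421k: inside the interval → strictly worse (loss $42k).
$452k: inside the interval → strictly worse (loss $11k).
$461k: inside the interval → strictly worse (loss $2k).
$448k: inside the interval → strictly worse (loss $15k).
$420k: inside the interval → strictly worse (loss $43k).
Count: 7.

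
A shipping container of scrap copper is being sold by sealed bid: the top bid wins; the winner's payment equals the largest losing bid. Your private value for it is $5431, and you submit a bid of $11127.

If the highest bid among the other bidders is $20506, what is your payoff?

$0

Your bid $11127 is below the highest competing bid $20506, so you lose.
A losing bidder pays nothing and receives nothing: payoff = $0.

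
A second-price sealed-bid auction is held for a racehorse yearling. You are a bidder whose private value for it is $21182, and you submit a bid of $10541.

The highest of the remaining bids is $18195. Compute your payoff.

$0

Your bid $10541 is below the highest competing bid $18195, so you lose.
A losing bidder pays nothing and receives nothing: payoff = $0.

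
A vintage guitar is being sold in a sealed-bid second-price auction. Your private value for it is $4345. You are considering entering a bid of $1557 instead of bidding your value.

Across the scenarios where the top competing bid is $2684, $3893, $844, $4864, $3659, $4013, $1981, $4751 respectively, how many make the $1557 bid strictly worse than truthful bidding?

5

The deviation hurts exactly when the highest competing bid lies strictly between $1557 and $4345 — underbidding then forfeits a profitable win.
$2684: inside the interval → strictly worse (loss $1661).
$3893: inside the interval → strictly worse (loss $452).
$844: below both → same outcome either way.
$4864: above both → same outcome either way.
$3659: inside the interval → strictly worse (loss $686).
$4013: inside the interval → strictly worse (loss $332).
$1981: inside the interval → strictly worse (loss $2364).
$4751: above both → same outcome either way.
Count: 5.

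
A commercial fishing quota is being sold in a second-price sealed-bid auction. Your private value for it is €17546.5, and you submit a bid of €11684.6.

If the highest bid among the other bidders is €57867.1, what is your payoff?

€0

Your bid €11684.6 is below the highest competing bid €57867.1, so you lose.
A losing bidder pays nothing and receives nothing: payoff = €0.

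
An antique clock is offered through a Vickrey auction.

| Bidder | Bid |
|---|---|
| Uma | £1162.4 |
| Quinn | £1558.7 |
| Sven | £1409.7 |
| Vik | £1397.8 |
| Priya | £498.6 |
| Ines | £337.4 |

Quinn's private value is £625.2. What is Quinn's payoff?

Highest bid: Quinn at £1558.7, so Quinn wins.
Second-highest bid: Sven at £1409.7 — that is the price the winner pays.
Quinn's payoff = value − price = £625.2 − £1409.7 = −£784.5.

−£784.5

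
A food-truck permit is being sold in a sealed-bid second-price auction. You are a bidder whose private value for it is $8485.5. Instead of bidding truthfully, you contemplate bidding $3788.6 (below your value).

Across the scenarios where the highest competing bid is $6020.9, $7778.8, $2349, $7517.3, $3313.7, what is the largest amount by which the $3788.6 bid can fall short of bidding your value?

$6020.9: truthful gives $2464.6, deviation gives $0 → loss $2464.6.
$7778.8: truthful gives $706.7, deviation gives $0 → loss $706.7.
$2349: same outcome either way → loss $0.
$7517.3: truthful gives $968.2, deviation gives $0 → loss $968.2.
$3313.7: same outcome either way → loss $0.
Maximum loss: $2464.6.

$2464.6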